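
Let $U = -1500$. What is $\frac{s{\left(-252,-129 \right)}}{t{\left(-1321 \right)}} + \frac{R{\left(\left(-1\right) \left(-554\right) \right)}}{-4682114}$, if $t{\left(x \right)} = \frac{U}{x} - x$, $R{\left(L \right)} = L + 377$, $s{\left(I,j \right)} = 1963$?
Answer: $\frac{12139671472351}{8177504067674} \approx 1.4845$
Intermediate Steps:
$R{\left(L \right)} = 377 + L$
$t{\left(x \right)} = - x - \frac{1500}{x}$ ($t{\left(x \right)} = - \frac{1500}{x} - x = - x - \frac{1500}{x}$)
$\frac{s{\left(-252,-129 \right)}}{t{\left(-1321 \right)}} + \frac{R{\left(\left(-1\right) \left(-554\right) \right)}}{-4682114} = \frac{1963}{\left(-1\right) \left(-1321\right) - \frac{1500}{-1321}} + \frac{377 - -554}{-4682114} = \frac{1963}{1321 - - \frac{1500}{1321}} + \left(377 + 554\right) \left(- \frac{1}{4682114}\right) = \frac{1963}{1321 + \frac{1500}{1321}} + 931 \left(- \frac{1}{4682114}\right) = \frac{1963}{\frac{1746541}{1321}} - \frac{931}{4682114} = 1963 \cdot \frac{1321}{1746541} - \frac{931}{4682114} = \frac{2593123}{1746541} - \frac{931}{4682114} = \frac{12139671472351}{8177504067674}$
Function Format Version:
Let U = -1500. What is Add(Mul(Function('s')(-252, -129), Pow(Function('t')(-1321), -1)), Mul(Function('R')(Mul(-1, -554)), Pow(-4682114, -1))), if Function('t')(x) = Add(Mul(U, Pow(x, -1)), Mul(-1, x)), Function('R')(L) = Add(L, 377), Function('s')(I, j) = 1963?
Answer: Rational(12139671472351, 8177504067674) ≈ 1.4845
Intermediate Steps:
Function('R')(L) = Add(377, L)
Function('t')(x) = Add(Mul(-1, x), Mul(-1500, Pow(x, -1))) (Function('t')(x) = Add(Mul(-1500, Pow(x, -1)), Mul(-1, x)) = Add(Mul(-1, x), Mul(-1500, Pow(x, -1))))
Add(Mul(Function('s')(-252, -129), Pow(Function('t')(-1321), -1)), Mul(Function('R')(Mul(-1, -554)), Pow(-4682114, -1))) = Add(Mul(1963, Pow(Add(Mul(-1, -1321), Mul(-1500, Pow(-1321, -1))), -1)), Mul(Add(377, Mul(-1, -554)), Pow(-4682114, -1))) = Add(Mul(1963, Pow(Add(1321, Mul(-1500, Rational(-1, 1321))), -1)), Mul(Add(377, 554), Rational(-1, 4682114))) = Add(Mul(1963, Pow(Add(1321, Rational(1500, 1321)), -1)), Mul(931, Rational(-1, 4682114))) = Add(Mul(1963, Pow(Rational(1746541, 1321), -1)), Rational(-931, 4682114)) = Add(Mul(1963, Rational(1321, 1746541)), Rational(-931, 4682114)) = Add(Rational(2593123, 1746541), Rational(-931, 4682114)) = Rational(12139671472351, 8177504067674)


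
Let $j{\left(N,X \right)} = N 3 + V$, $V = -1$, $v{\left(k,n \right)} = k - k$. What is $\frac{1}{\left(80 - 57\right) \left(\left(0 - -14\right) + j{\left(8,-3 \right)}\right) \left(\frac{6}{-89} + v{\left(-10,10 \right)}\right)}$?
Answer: $- \frac{89}{5106} \approx -0.01743$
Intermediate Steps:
$v{\left(k,n \right)} = 0$
$j{\left(N,X \right)} = -1 + 3 N$ ($j{\left(N,X \right)} = N 3 - 1 = 3 N - 1 = -1 + 3 N$)
$\frac{1}{\left(80 - 57\right) \left(\left(0 - -14\right) + j{\left(8,-3 \right)}\right) \left(\frac{6}{-89} + v{\left(-10,10 \right)}\right)} = \frac{1}{\left(80 - 57\right) \left(\left(0 - -14\right) + \left(-1 + 3 \cdot 8\right)\right) \left(\frac{6}{-89} + 0\right)} = \frac{1}{23 \left(\left(0 + 14\right) + \left(-1 + 24\right)\right) \left(6 \left(- \frac{1}{89}\right) + 0\right)} = \frac{1}{23 \left(14 + 23\right) \left(- \frac{6}{89} + 0\right)} = \frac{1}{23 \cdot 37 \left(- \frac{6}{89}\right)} = \frac{1}{851 \left(- \frac{6}{89}\right)} = \frac{1}{- \frac{5106}{89}} = - \frac{89}{5106}$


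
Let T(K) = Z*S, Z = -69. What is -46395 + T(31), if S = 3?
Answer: -46602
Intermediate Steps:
T(K) = -207 (T(K) = -69*3 = -207)
-46395 + T(31) = -46395 - 207 = -46602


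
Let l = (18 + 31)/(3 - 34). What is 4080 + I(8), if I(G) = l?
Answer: 126431/31 ≈ 4078.4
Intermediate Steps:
l = -49/31 (l = 49/(-31) = 49*(-1/31) = -49/31 ≈ -1.5806)
I(G) = -49/31
4080 + I(8) = 4080 - 49/31 = 126431/31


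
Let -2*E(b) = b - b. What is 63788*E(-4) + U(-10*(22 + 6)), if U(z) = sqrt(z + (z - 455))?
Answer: I*sqrt(1015) ≈ 31.859*I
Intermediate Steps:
E(b) = 0 (E(b) = -(b - b)/2 = -1/2*0 = 0)
U(z) = sqrt(-455 + 2*z) (U(z) = sqrt(z + (-455 + z)) = sqrt(-455 + 2*z))
63788*E(-4) + U(-10*(22 + 6)) = 63788*0 + sqrt(-455 + 2*(-10*(22 + 6))) = 0 + sqrt(-455 + 2*(-10*28)) = 0 + sqrt(-455 + 2*(-280)) = 0 + sqrt(-455 - 560) = 0 + sqrt(-1015) = 0 + I*sqrt(1015) = I*sqrt(1015)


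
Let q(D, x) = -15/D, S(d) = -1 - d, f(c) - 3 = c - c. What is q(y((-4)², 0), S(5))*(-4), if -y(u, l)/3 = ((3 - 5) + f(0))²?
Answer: -20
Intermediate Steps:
f(c) = 3 (f(c) = 3 + (c - c) = 3 + 0 = 3)
y(u, l) = -3 (y(u, l) = -3*((3 - 5) + 3)² = -3*(-2 + 3)² = -3*1² = -3*1 = -3)
q(y((-4)², 0), S(5))*(-4) = -15/(-3)*(-4) = -15*(-⅓)*(-4) = 5*(-4) = -20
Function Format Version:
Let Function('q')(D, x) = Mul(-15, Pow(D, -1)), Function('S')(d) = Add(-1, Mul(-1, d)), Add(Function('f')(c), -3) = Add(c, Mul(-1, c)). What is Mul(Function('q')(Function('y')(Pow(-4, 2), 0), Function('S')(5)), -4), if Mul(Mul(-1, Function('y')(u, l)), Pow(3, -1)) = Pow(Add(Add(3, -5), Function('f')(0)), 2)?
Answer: -20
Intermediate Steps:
Function('f')(c) = 3 (Function('f')(c) = Add(3, Add(c, Mul(-1, c))) = Add(3, 0) = 3)
Function('y')(u, l) = -3 (Function('y')(u, l) = Mul(-3, Pow(Add(Add(3, -5), 3), 2)) = Mul(-3, Pow(Add(-2, 3), 2)) = Mul(-3, Pow(1, 2)) = Mul(-3, 1) = -3)
Mul(Function('q')(Function('y')(Pow(-4, 2), 0), Function('S')(5)), -4) = Mul(Mul(-15, Pow(-3, -1)), -4) = Mul(Mul(-15, Rational(-1, 3)), -4) = Mul(5, -4) = -20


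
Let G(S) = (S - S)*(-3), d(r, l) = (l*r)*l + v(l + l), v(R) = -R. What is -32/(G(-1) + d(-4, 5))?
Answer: 16/55 ≈ 0.29091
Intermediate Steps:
d(r, l) = -2*l + r*l² (d(r, l) = (l*r)*l - (l + l) = r*l² - 2*l = -2*l + r*l²)
G(S) = 0 (G(S) = 0*(-3) = 0)
-32/(G(-1) + d(-4, 5)) = -32/(0 + 5*(-2 + 5*(-4))) = -32/(0 + 5*(-2 - 20)) = -32/(0 + 5*(-22)) = -32/(0 - 110) = -32/(-110) = -32*(-1/110) = 16/55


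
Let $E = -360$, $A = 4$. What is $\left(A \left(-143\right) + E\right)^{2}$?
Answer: $868624$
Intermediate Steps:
$\left(A \left(-143\right) + E\right)^{2} = \left(4 \left(-143\right) - 360\right)^{2} = \left(-572 - 360\right)^{2} = \left(-932\right)^{2} = 868624$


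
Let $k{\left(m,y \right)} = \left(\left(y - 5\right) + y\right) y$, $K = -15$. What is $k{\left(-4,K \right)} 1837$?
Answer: $964425$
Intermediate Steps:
$k{\left(m,y \right)} = y \left(-5 + 2 y\right)$ ($k{\left(m,y \right)} = \left(\left(-5 + y\right) + y\right) y = \left(-5 + 2 y\right) y = y \left(-5 + 2 y\right)$)
$k{\left(-4,K \right)} 1837 = - 15 \left(-5 + 2 \left(-15\right)\right) 1837 = - 15 \left(-5 - 30\right) 1837 = \left(-15\right) \left(-35\right) 1837 = 525 \cdot 1837 = 964425$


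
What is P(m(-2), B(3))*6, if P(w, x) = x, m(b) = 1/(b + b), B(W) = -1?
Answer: -6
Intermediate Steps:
m(b) = 1/(2*b)
P(m(-2), B(3))*6 = -1*6 = -6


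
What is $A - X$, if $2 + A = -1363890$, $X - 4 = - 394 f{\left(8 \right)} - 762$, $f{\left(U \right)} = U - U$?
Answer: $-1363134$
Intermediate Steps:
$f{\left(U \right)} = 0$
$X = -758$ ($X = 4 - 762 = -758$)
$A = -1363892$ ($A = -2 - 1363890 = -1363892$)
$A - X = -1363892 - -758 = -1363892 + 758 = -1363134$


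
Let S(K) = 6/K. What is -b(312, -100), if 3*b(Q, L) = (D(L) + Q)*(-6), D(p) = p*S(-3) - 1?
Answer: 1022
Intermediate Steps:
D(p) = -1 - 2*p (D(p) = p*(6/(-3)) - 1 = p*(6*(-1/3)) - 1 = p*(-2) - 1 = -2*p - 1 = -1 - 2*p)
b(Q, L) = 2 - 2*Q + 4*L (b(Q, L) = (((-1 - 2*L) + Q)*(-6))/3 = ((-1 + Q - 2*L)*(-6))/3 = (6 - 6*Q + 12*L)/3 = 2 - 2*Q + 4*L)
-b(312, -100) = -(2 - 2*312 + 4*(-100)) = -(2 - 624 - 400) = -1*(-1022) = 1022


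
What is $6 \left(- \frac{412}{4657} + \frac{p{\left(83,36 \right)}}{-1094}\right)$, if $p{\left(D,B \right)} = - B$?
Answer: $- \frac{849228}{2547379} \approx -0.33337$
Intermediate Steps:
$6 \left(- \frac{412}{4657} + \frac{p{\left(83,36 \right)}}{-1094}\right) = 6 \left(- \frac{412}{4657} + \frac{\left(-1\right) 36}{-1094}\right) = 6 \left(\left(-412\right) \frac{1}{4657} - - \frac{18}{547}\right) = 6 \left(- \frac{412}{4657} + \frac{18}{547}\right) = 6 \left(- \frac{141538}{2547379}\right) = - \frac{849228}{2547379}$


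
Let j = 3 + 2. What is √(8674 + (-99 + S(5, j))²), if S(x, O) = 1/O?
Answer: √460886/5 ≈ 135.78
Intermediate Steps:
j = 5
√(8674 + (-99 + S(5, j))²) = √(8674 + (-99 + 1/5)²) = √(8674 + (-99 + ⅕)²) = √(8674 + (-494/5)²) = √(8674 + 244036/25) = √(460886/25) = √460886/5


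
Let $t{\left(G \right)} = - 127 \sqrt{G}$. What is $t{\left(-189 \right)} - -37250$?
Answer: $37250 - 381 i \sqrt{21} \approx 37250.0 - 1746.0 i$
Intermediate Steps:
$t{\left(-189 \right)} - -37250 = - 127 \sqrt{-189} - -37250 = - 127 \cdot 3 i \sqrt{21} + 37250 = - 381 i \sqrt{21} + 37250 = 37250 - 381 i \sqrt{21}$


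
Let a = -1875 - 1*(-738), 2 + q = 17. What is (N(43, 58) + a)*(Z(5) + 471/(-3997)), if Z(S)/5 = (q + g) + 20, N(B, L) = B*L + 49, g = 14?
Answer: 1376184364/3997 ≈ 3.4430e+5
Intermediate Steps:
q = 15 (q = -2 + 17 = 15)
N(B, L) = 49 + B*L
a = -1137 (a = -1875 + 738 = -1137)
Z(S) = 245 (Z(S) = 5*((15 + 14) + 20) = 5*(29 + 20) = 5*49 = 245)
(N(43, 58) + a)*(Z(5) + 471/(-3997)) = ((49 + 43*58) - 1137)*(245 + 471/(-3997)) = ((49 + 2494) - 1137)*(245 + 471*(-1/3997)) = (2543 - 1137)*(245 - 471/3997) = 1406*(978794/3997) = 1376184364/3997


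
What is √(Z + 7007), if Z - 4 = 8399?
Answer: √15410 ≈ 124.14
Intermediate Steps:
Z = 8403 (Z = 4 + 8399 = 8403)
√(Z + 7007) = √(8403 + 7007) = √15410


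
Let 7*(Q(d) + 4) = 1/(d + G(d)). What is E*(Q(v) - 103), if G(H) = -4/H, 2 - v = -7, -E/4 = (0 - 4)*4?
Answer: -3690496/539 ≈ -6846.9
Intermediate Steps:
E = 64 (E = -4*(0 - 4)*4 = -(-16)*4 = -4*(-16) = 64)
v = 9 (v = 2 - 1*(-7) = 2 + 7 = 9)
Q(d) = -4 + 1/(7*(d - 4/d))
E*(Q(v) - 103) = 64*((112 - 1*9*(-1 + 28*9))/(7*(-4 + 9**2)) - 103) = 64*((112 - 1*9*(-1 + 252))/(7*(-4 + 81)) - 103) = 64*((1/7)*(112 - 1*9*251)/77 - 103) = 64*((1/7)*(1/77)*(112 - 2259) - 103) = 64*((1/7)*(1/77)*(-2147) - 103) = 64*(-2147/539 - 103) = 64*(-57664/539) = -3690496/539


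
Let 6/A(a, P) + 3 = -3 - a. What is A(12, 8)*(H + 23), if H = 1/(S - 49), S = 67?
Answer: -415/54 ≈ -7.6852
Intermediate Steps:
H = 1/18 (H = 1/(67 - 49) = 1/18 ≈ 0.055556)
A(a, P) = 6/(-6 - a) (A(a, P) = 6/(-3 + (-3 - a)) = 6/(-6 - a))
A(12, 8)*(H + 23) = (-6/(6 + 12))*(1/18 + 23) = -6/18*(415/18) = -6*1/18*(415/18) = -⅓*415/18 = -415/54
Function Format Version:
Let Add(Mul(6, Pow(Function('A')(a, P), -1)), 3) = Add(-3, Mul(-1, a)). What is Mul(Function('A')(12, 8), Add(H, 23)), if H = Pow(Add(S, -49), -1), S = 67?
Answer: Rational(-415, 54) ≈ -7.6852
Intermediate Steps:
H = Rational(1, 18) (H = Pow(Add(67, -49), -1) = Pow(18, -1) = Rational(1, 18) ≈ 0.055556)
Function('A')(a, P) = Mul(6, Pow(Add(-6, Mul(-1, a)), -1)) (Function('A')(a, P) = Mul(6, Pow(Add(-3, Add(-3, Mul(-1, a))), -1)) = Mul(6, Pow(Add(-6, Mul(-1, a)), -1)))
Mul(Function('A')(12, 8), Add(H, 23)) = Mul(Mul(-6, Pow(Add(6, 12), -1)), Add(Rational(1, 18), 23)) = Mul(Mul(-6, Pow(18, -1)), Rational(415, 18)) = Mul(Mul(-6, Rational(1, 18)), Rational(415, 18)) = Mul(Rational(-1, 3), Rational(415, 18)) = Rational(-415, 54)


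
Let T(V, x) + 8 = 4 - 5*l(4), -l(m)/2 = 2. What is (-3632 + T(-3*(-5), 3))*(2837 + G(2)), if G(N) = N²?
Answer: -10273056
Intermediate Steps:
l(m) = -4 (l(m) = -2*2 = -4)
T(V, x) = 16 (T(V, x) = -8 + (4 - 5*(-4)) = -8 + (4 + 20) = -8 + 24 = 16)
(-3632 + T(-3*(-5), 3))*(2837 + G(2)) = (-3632 + 16)*(2837 + 2²) = -3616*(2837 + 4) = -3616*2841 = -10273056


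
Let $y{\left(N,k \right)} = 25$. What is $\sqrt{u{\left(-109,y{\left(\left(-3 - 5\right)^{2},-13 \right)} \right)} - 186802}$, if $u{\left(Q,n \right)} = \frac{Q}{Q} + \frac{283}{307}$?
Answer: $\frac{2 i \sqrt{4401430142}}{307} \approx 432.2 i$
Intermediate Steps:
$u{\left(Q,n \right)} = \frac{590}{307}$ ($u{\left(Q,n \right)} = 1 + 283 \cdot \frac{1}{307} = 1 + \frac{283}{307} = \frac{590}{307}$)
$\sqrt{u{\left(-109,y{\left(\left(-3 - 5\right)^{2},-13 \right)} \right)} - 186802} = \sqrt{\frac{590}{307} - 186802} = \sqrt{- \frac{57347624}{307}} = \frac{2 i \sqrt{4401430142}}{307}$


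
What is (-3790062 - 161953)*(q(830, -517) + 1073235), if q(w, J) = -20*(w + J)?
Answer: -4216701204625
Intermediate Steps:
q(w, J) = -20*J - 20*w (q(w, J) = -20*(J + w) = -20*J - 20*w)
(-3790062 - 161953)*(q(830, -517) + 1073235) = (-3790062 - 161953)*((-20*(-517) - 20*830) + 1073235) = -3952015*((10340 - 16600) + 1073235) = -3952015*(-6260 + 1073235) = -3952015*1066975 = -4216701204625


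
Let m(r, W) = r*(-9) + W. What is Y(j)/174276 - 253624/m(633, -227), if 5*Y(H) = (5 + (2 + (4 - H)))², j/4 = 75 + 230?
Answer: 6379496649/143390420 ≈ 44.490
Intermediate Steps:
j = 1220 (j = 4*(75 + 230) = 4*305 = 1220)
m(r, W) = W - 9*r (m(r, W) = -9*r + W = W - 9*r)
Y(H) = (11 - H)²/5 (Y(H) = (5 + (2 + (4 - H)))²/5 = (5 + (6 - H))²/5 = (11 - H)²/5)
Y(j)/174276 - 253624/m(633, -227) = ((-11 + 1220)²/5)/174276 - 253624/(-227 - 9*633) = ((⅕)*1209²)*(1/174276) - 253624/(-227 - 5697) = ((⅕)*1461681)*(1/174276) - 253624/(-5924) = (1461681/5)*(1/174276) - 253624*(-1/5924) = 162409/96820 + 63406/1481 = 6379496649/143390420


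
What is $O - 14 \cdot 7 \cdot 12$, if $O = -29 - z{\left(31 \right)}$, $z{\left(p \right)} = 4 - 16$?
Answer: $-1193$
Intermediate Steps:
$z{\left(p \right)} = -12$ ($z{\left(p \right)} = 4 - 16 = -12$)
$O = -17$ ($O = -29 - -12 = -29 + 12 = -17$)
$O - 14 \cdot 7 \cdot 12 = -17 - 14 \cdot 7 \cdot 12 = -17 - 98 \cdot 12 = -17 - 1176 = -1193$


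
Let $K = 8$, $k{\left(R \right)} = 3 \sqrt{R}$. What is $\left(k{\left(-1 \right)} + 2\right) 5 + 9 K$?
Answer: $82 + 15 i \approx 82.0 + 15.0 i$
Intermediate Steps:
$\left(k{\left(-1 \right)} + 2\right) 5 + 9 K = \left(3 \sqrt{-1} + 2\right) 5 + 9 \cdot 8 = \left(3 i + 2\right) 5 + 72 = \left(2 + 3 i\right) 5 + 72 = \left(10 + 15 i\right) + 72 = 82 + 15 i$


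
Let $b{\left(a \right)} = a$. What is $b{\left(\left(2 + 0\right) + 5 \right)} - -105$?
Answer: $112$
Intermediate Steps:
$b{\left(\left(2 + 0\right) + 5 \right)} - -105 = \left(\left(2 + 0\right) + 5\right) - -105 = \left(2 + 5\right) + 105 = 7 + 105 = 112$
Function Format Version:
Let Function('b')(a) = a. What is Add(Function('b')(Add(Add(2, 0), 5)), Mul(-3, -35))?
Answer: 112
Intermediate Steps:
Add(Function('b')(Add(Add(2, 0), 5)), Mul(-3, -35)) = Add(Add(Add(2, 0), 5), Mul(-3, -35)) = Add(Add(2, 5), 105) = Add(7, 105) = 112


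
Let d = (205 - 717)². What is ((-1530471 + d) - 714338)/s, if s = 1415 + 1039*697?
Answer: -1982665/725598 ≈ -2.7325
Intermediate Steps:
s = 725598 (s = 1415 + 724183 = 725598)
d = 262144 (d = (-512)² = 262144)
((-1530471 + d) - 714338)/s = ((-1530471 + 262144) - 714338)/725598 = (-1268327 - 714338)*(1/725598) = -1982665*1/725598 = -1982665/725598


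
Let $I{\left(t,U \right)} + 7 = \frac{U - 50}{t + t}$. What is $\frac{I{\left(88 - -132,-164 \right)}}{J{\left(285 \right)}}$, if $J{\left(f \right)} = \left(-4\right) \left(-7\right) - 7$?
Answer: $- \frac{549}{1540} \approx -0.35649$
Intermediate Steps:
$J{\left(f \right)} = 21$ ($J{\left(f \right)} = 28 - 7 = 21$)
$I{\left(t,U \right)} = -7 + \frac{-50 + U}{2 t}$ ($I{\left(t,U \right)} = -7 + \frac{U - 50}{t + t} = -7 + \frac{-50 + U}{2 t}$)
$\frac{I{\left(88 - -132,-164 \right)}}{J{\left(285 \right)}} = \frac{\frac{1}{2} \frac{1}{88 - -132} \left(-50 - 164 - 14 \left(88 - -132\right)\right)}{21} = \frac{-50 - 164 - 14 \left(88 + 132\right)}{2 \left(88 + 132\right)} \frac{1}{21} = \frac{-50 - 164 - 3080}{2 \cdot 220} \cdot \frac{1}{21} = \frac{1}{2} \cdot \frac{1}{220} \left(-50 - 164 - 3080\right) \frac{1}{21} = \frac{1}{2} \cdot \frac{1}{220} \left(-3294\right) \frac{1}{21} = \left(- \frac{1647}{220}\right) \frac{1}{21} = - \frac{549}{1540}$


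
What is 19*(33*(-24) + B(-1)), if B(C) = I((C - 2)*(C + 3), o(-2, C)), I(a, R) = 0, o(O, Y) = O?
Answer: -15048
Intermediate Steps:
B(C) = 0
19*(33*(-24) + B(-1)) = 19*(33*(-24) + 0) = 19*(-792 + 0) = 19*(-792) = -15048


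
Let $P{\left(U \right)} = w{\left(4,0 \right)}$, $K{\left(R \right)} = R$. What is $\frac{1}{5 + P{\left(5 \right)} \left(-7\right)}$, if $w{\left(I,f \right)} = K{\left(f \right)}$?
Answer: $\frac{1}{5} \approx 0.2$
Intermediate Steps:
$w{\left(I,f \right)} = f$
$P{\left(U \right)} = 0$
$\frac{1}{5 + P{\left(5 \right)} \left(-7\right)} = \frac{1}{5 + 0 \left(-7\right)} = \frac{1}{5 + 0} = \frac{1}{5}$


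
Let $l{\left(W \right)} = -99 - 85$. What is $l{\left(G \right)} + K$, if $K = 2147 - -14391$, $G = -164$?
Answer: $16354$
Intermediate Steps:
$l{\left(W \right)} = -184$
$K = 16538$ ($K = 2147 + 14391 = 16538$)
$l{\left(G \right)} + K = -184 + 16538 = 16354$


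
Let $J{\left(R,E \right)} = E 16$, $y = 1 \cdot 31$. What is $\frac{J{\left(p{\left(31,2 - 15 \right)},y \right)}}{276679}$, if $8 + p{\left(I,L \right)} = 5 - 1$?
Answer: $\frac{496}{276679} \approx 0.0017927$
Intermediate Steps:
$y = 31$
$p{\left(I,L \right)} = -4$ ($p{\left(I,L \right)} = -8 + \left(5 - 1\right) = -8 + 4 = -4$)
$J{\left(R,E \right)} = 16 E$
$\frac{J{\left(p{\left(31,2 - 15 \right)},y \right)}}{276679} = \frac{16 \cdot 31}{276679} = 496 \cdot \frac{1}{276679} = \frac{496}{276679}$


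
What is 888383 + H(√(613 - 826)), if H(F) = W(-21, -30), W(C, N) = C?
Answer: 888362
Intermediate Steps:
H(F) = -21
888383 + H(√(613 - 826)) = 888383 - 21 = 888362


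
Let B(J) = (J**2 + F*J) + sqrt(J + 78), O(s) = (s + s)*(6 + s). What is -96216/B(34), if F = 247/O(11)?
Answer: -13719728088/168025817 + 46568544*sqrt(7)/168025817 ≈ -80.919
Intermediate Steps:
O(s) = 2*s*(6 + s) (O(s) = (2*s)*(6 + s) = 2*s*(6 + s))
F = 247/374 (F = 247/((2*11*(6 + 11))) = 247/((2*11*17)) = 247/374 ≈ 0.66043)
B(J) = J**2 + sqrt(78 + J) + 247*J/374 (B(J) = (J**2 + 247*J/374) + sqrt(J + 78) = (J**2 + 247*J/374) + sqrt(78 + J) = J**2 + sqrt(78 + J) + 247*J/374)
-96216/B(34) = -96216/(34**2 + sqrt(78 + 34) + (247/374)*34) = -96216/(1156 + sqrt(112) + 247/11) = -96216/(1156 + 4*sqrt(7) + 247/11) = -96216/(12963/11 + 4*sqrt(7))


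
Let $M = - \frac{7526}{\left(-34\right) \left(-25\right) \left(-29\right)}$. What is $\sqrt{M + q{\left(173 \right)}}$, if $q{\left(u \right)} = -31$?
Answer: $\frac{2 i \sqrt{46626954}}{2465} \approx 5.5403 i$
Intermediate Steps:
$M = \frac{3763}{12325}$ ($M = - \frac{7526}{850 \left(-29\right)} = - \frac{7526}{-24650} = \left(-7526\right) \left(- \frac{1}{24650}\right) = \frac{3763}{12325} \approx 0.30531$)
$\sqrt{M + q{\left(173 \right)}} = \sqrt{\frac{3763}{12325} - 31} = \sqrt{- \frac{378312}{12325}} = \frac{2 i \sqrt{46626954}}{2465}$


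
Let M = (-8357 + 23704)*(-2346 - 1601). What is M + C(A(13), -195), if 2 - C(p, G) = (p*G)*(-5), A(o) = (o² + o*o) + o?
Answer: -60916832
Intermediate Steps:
A(o) = o + 2*o² (A(o) = (o² + o²) + o = 2*o² + o = o + 2*o²)
C(p, G) = 2 + 5*G*p (C(p, G) = 2 - p*G*(-5) = 2 - G*p*(-5) = 2 - (-5)*G*p = 2 + 5*G*p)
M = -60574609 (M = 15347*(-3947) = -60574609)
M + C(A(13), -195) = -60574609 + (2 + 5*(-195)*(13*(1 + 2*13))) = -60574609 + (2 + 5*(-195)*(13*(1 + 26))) = -60574609 + (2 + 5*(-195)*(13*27)) = -60574609 + (2 + 5*(-195)*351) = -60574609 + (2 - 342225) = -60574609 - 342223 = -60916832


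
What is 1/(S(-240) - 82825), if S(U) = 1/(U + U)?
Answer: -480/39756001 ≈ -1.2074e-5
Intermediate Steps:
S(U) = 1/(2*U)
1/(S(-240) - 82825) = 1/((½)/(-240) - 82825) = 1/((½)*(-1/240) - 82825) = 1/(-1/480 - 82825) = 1/(-39756001/480) = -480/39756001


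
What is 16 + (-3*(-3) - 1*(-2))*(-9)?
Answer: -83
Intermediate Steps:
16 + (-3*(-3) - 1*(-2))*(-9) = 16 + (9 + 2)*(-9) = 16 + 11*(-9) = 16 - 99 = -83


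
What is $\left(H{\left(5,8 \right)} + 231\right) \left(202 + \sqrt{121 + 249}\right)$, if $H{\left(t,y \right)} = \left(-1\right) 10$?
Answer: $44642 + 221 \sqrt{370} \approx 48893.0$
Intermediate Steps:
$H{\left(t,y \right)} = -10$
$\left(H{\left(5,8 \right)} + 231\right) \left(202 + \sqrt{121 + 249}\right) = \left(-10 + 231\right) \left(202 + \sqrt{121 + 249}\right) = 221 \left(202 + \sqrt{370}\right) = 44642 + 221 \sqrt{370}$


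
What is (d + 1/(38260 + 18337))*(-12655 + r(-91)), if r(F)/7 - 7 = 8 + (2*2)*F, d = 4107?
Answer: -3509437700240/56597 ≈ -6.2007e+7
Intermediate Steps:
r(F) = 105 + 28*F (r(F) = 49 + 7*(8 + (2*2)*F) = 49 + 7*(8 + 4*F) = 49 + (56 + 28*F) = 105 + 28*F)
(d + 1/(38260 + 18337))*(-12655 + r(-91)) = (4107 + 1/(38260 + 18337))*(-12655 + (105 + 28*(-91))) = (4107 + 1/56597)*(-12655 + (105 - 2548)) = (4107 + 1/56597)*(-12655 - 2443) = (232443880/56597)*(-15098) = -3509437700240/56597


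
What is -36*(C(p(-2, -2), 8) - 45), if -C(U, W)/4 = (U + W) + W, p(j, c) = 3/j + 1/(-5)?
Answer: 18396/5 ≈ 3679.2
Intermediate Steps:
p(j, c) = -1/5 + 3/j (p(j, c) = 3/j + 1*(-1/5) = 3/j - 1/5 = -1/5 + 3/j)
C(U, W) = -8*W - 4*U (C(U, W) = -4*((U + W) + W) = -4*(U + 2*W) = -8*W - 4*U)
-36*(C(p(-2, -2), 8) - 45) = -36*((-8*8 - 4*(15 - 1*(-2))/(5*(-2))) - 45) = -36*((-64 - 4*(-1)*(15 + 2)/(5*2)) - 45) = -36*((-64 - 4*(-1)*17/(5*2)) - 45) = -36*((-64 - 4*(-17/10)) - 45) = -36*((-64 + 34/5) - 45) = -36*(-286/5 - 45) = -36*(-511/5) = 18396/5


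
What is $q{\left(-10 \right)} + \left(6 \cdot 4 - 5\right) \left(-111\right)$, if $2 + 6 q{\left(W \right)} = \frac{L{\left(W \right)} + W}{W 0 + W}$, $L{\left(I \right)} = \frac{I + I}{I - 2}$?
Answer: $- \frac{75931}{36} \approx -2109.2$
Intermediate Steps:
$L{\left(I \right)} = \frac{2 I}{-2 + I}$
$q{\left(W \right)} = - \frac{1}{3} + \frac{W + \frac{2 W}{-2 + W}}{6 W}$ ($q{\left(W \right)} = - \frac{1}{3} + \frac{\left(\frac{2 W}{-2 + W} + W\right) \frac{1}{W 0 + W}}{6} = - \frac{1}{3} + \frac{\left(W + \frac{2 W}{-2 + W}\right) \frac{1}{0 + W}}{6} = - \frac{1}{3} + \frac{\left(W + \frac{2 W}{-2 + W}\right) \frac{1}{W}}{6} = - \frac{1}{3} + \frac{\frac{1}{W} \left(W + \frac{2 W}{-2 + W}\right)}{6} = - \frac{1}{3} + \frac{W + \frac{2 W}{-2 + W}}{6 W}$)
$q{\left(-10 \right)} + \left(6 \cdot 4 - 5\right) \left(-111\right) = \frac{4 - -10}{6 \left(-2 - 10\right)} + \left(6 \cdot 4 - 5\right) \left(-111\right) = \frac{4 + 10}{6 \left(-12\right)} + \left(24 - 5\right) \left(-111\right) = \frac{1}{6} \left(- \frac{1}{12}\right) 14 + 19 \left(-111\right) = - \frac{7}{36} - 2109 = - \frac{75931}{36}$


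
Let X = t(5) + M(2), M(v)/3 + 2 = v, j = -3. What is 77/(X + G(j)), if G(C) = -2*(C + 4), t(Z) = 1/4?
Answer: -44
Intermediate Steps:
t(Z) = ¼ (t(Z) = 1*(¼) = ¼)
M(v) = -6 + 3*v
G(C) = -8 - 2*C (G(C) = -2*(4 + C) = -8 - 2*C)
X = ¼ (X = ¼ + (-6 + 3*2) = ¼ + (-6 + 6) = ¼ + 0 = ¼ ≈ 0.25000)
77/(X + G(j)) = 77/(¼ + (-8 - 2*(-3))) = 77/(¼ + (-8 + 6)) = 77/(¼ - 2) = 77/(-7/4) = -4/7*77 = -44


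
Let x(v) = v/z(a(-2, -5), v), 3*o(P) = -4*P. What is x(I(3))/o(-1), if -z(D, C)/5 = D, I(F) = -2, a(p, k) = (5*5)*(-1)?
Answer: -3/250 ≈ -0.012000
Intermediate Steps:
o(P) = -4*P/3 (o(P) = (-4*P)/3 = -4*P/3)
a(p, k) = -25 (a(p, k) = 25*(-1) = -25)
z(D, C) = -5*D
x(v) = v/125 (x(v) = v/((-5*(-25))) = v/125)
x(I(3))/o(-1) = ((1/125)*(-2))/((-4/3*(-1))) = -2/(125*4/3) = -2/125*3/4 = -3/250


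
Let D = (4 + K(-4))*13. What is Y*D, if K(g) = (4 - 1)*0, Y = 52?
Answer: 2704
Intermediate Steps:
K(g) = 0 (K(g) = 3*0 = 0)
D = 52 (D = (4 + 0)*13 = 4*13 = 52)
Y*D = 52*52 = 2704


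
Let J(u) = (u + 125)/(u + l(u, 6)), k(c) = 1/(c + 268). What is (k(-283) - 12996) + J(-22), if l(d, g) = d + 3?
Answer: -7994126/615 ≈ -12999.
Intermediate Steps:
l(d, g) = 3 + d
k(c) = 1/(268 + c)
J(u) = (125 + u)/(3 + 2*u) (J(u) = (u + 125)/(u + (3 + u)) = (125 + u)/(3 + 2*u))
(k(-283) - 12996) + J(-22) = (1/(268 - 283) - 12996) + (125 - 22)/(3 + 2*(-22)) = (1/(-15) - 12996) + 103/(3 - 44) = (-1/15 - 12996) + 103/(-41) = -194941/15 - 1/41*103 = -194941/15 - 103/41 = -7994126/615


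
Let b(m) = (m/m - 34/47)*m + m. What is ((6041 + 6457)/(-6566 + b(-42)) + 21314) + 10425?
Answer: 4937056876/155561 ≈ 31737.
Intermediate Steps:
b(m) = 60*m/47 (b(m) = (1 - 34*1/47)*m + m = (1 - 34/47)*m + m = 13*m/47 + m = 60*m/47)
((6041 + 6457)/(-6566 + b(-42)) + 21314) + 10425 = ((6041 + 6457)/(-6566 + (60/47)*(-42)) + 21314) + 10425 = (12498/(-6566 - 2520/47) + 21314) + 10425 = (12498/(-311122/47) + 21314) + 10425 = (12498*(-47/311122) + 21314) + 10425 = (-293703/155561 + 21314) + 10425 = 3315333451/155561 + 10425 = 4937056876/155561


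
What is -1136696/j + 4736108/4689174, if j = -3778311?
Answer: 3870775713782/2952859617519 ≈ 1.3109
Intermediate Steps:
-1136696/j + 4736108/4689174 = -1136696/(-3778311) + 4736108/4689174 = -1136696*(-1/3778311) + 4736108*(1/4689174) = 1136696/3778311 + 2368054/2344587 = 3870775713782/2952859617519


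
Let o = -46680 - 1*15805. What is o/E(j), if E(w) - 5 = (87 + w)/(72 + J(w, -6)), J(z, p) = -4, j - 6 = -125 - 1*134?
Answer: -2124490/87 ≈ -24419.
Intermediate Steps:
j = -253 (j = 6 + (-125 - 1*134) = 6 + (-125 - 134) = 6 - 259 = -253)
E(w) = 427/68 + w/68 (E(w) = 5 + (87 + w)/(72 - 4) = 5 + (87 + w)/68 = 5 + (87 + w)*(1/68) = 5 + (87/68 + w/68) = 427/68 + w/68)
o = -62485 (o = -46680 - 15805 = -62485)
o/E(j) = -62485/(427/68 + (1/68)*(-253)) = -62485/(427/68 - 253/68) = -62485/87/34 = -62485*34/87 = -2124490/87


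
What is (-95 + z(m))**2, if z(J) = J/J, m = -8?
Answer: 8836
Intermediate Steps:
z(J) = 1
(-95 + z(m))**2 = (-95 + 1)**2 = (-94)**2 = 8836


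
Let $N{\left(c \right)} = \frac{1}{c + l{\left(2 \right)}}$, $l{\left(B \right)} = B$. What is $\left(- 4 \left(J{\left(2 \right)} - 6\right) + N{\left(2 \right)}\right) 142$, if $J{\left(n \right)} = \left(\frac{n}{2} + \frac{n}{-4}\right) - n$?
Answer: $\frac{8591}{2} \approx 4295.5$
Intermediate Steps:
$N{\left(c \right)} = \frac{1}{2 + c}$ ($N{\left(c \right)} = \frac{1}{c + 2} = \frac{1}{2 + c}$)
$J{\left(n \right)} = - \frac{3 n}{4}$ ($J{\left(n \right)} = \left(n \frac{1}{2} + n \left(- \frac{1}{4}\right)\right) - n = \left(\frac{n}{2} - \frac{n}{4}\right) - n = \frac{n}{4} - n = - \frac{3 n}{4}$)
$\left(- 4 \left(J{\left(2 \right)} - 6\right) + N{\left(2 \right)}\right) 142 = \left(- 4 \left(\left(- \frac{3}{4}\right) 2 - 6\right) + \frac{1}{2 + 2}\right) 142 = \left(- 4 \left(- \frac{3}{2} - 6\right) + \frac{1}{4}\right) 142 = \left(\left(-4\right) \left(- \frac{15}{2}\right) + \frac{1}{4}\right) 142 = \left(30 + \frac{1}{4}\right) 142 = \frac{121}{4} \cdot 142 = \frac{8591}{2}$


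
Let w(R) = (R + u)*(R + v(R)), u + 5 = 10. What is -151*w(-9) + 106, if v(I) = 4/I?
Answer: -50386/9 ≈ -5598.4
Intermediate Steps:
u = 5 (u = -5 + 10 = 5)
w(R) = (5 + R)*(R + 4/R) (w(R) = (R + 5)*(R + 4/R) = (5 + R)*(R + 4/R))
-151*w(-9) + 106 = -151*(4 + (-9)² + 5*(-9) + 20/(-9)) + 106 = -151*(4 + 81 - 45 + 20*(-⅑)) + 106 = -151*(4 + 81 - 45 - 20/9) + 106 = -151*340/9 + 106 = -51340/9 + 106 = -50386/9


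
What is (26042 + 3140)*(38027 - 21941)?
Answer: 469421652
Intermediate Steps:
(26042 + 3140)*(38027 - 21941) = 29182*16086 = 469421652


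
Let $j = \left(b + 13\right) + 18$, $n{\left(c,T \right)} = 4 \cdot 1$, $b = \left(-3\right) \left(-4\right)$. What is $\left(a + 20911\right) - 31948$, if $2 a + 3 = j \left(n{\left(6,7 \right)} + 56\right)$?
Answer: $- \frac{19497}{2} \approx -9748.5$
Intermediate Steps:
$b = 12$
$n{\left(c,T \right)} = 4$
$j = 43$ ($j = \left(12 + 13\right) + 18 = 25 + 18 = 43$)
$a = \frac{2577}{2}$ ($a = - \frac{3}{2} + \frac{43 \left(4 + 56\right)}{2} = - \frac{3}{2} + \frac{43 \cdot 60}{2} = - \frac{3}{2} + \frac{1}{2} \cdot 2580 = - \frac{3}{2} + 1290 = \frac{2577}{2} \approx 1288.5$)
$\left(a + 20911\right) - 31948 = \left(\frac{2577}{2} + 20911\right) - 31948 = \frac{44399}{2} - 31948 = - \frac{19497}{2}$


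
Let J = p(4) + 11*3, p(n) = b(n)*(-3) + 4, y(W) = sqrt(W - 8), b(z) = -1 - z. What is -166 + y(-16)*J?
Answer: -166 + 104*I*sqrt(6) ≈ -166.0 + 254.75*I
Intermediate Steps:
y(W) = sqrt(-8 + W)
p(n) = 7 + 3*n (p(n) = (-1 - n)*(-3) + 4 = (3 + 3*n) + 4 = 7 + 3*n)
J = 52 (J = (7 + 3*4) + 11*3 = (7 + 12) + 33 = 19 + 33 = 52)
-166 + y(-16)*J = -166 + sqrt(-8 - 16)*52 = -166 + sqrt(-24)*52 = -166 + (2*I*sqrt(6))*52 = -166 + 104*I*sqrt(6)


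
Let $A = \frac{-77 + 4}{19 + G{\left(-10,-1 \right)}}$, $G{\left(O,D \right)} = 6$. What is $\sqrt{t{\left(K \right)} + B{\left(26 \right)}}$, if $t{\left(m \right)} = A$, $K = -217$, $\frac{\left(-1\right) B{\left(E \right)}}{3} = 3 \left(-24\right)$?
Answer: $\frac{\sqrt{5327}}{5} \approx 14.597$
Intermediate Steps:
$B{\left(E \right)} = 216$ ($B{\left(E \right)} = - 3 \cdot 3 \left(-24\right) = \left(-3\right) \left(-72\right) = 216$)
$A = - \frac{73}{25}$ ($A = \frac{-77 + 4}{19 + 6} = - \frac{73}{25} \approx -2.92$)
$t{\left(m \right)} = - \frac{73}{25}$
$\sqrt{t{\left(K \right)} + B{\left(26 \right)}} = \sqrt{- \frac{73}{25} + 216} = \sqrt{\frac{5327}{25}} = \frac{\sqrt{5327}}{5}$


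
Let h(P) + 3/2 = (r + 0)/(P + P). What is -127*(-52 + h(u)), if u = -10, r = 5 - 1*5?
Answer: 13589/2 ≈ 6794.5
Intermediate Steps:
r = 0 (r = 5 - 5 = 0)
h(P) = -3/2 (h(P) = -3/2 + (0 + 0)/(P + P) = -3/2 + 0/((2*P)) = -3/2 + 0*(1/(2*P)) = -3/2 + 0 = -3/2)
-127*(-52 + h(u)) = -127*(-52 - 3/2) = -127*(-107/2) = 13589/2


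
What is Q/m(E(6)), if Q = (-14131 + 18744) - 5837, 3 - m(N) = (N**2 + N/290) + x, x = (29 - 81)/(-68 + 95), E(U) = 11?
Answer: 9583920/909157 ≈ 10.542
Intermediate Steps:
x = -52/27 ≈ -1.9259
m(N) = 133/27 - N**2 - N/290 (m(N) = 3 - ((N**2 + N/290) - 52/27) = 3 - (-52/27 + N**2 + N/290) = 3 + (52/27 - N**2 - N/290) = 133/27 - N**2 - N/290)
Q = -1224 (Q = 4613 - 5837 = -1224)
Q/m(E(6)) = -1224/(133/27 - 1*11**2 - 1/290*11) = -1224/(133/27 - 1*121 - 11/290) = -1224/(133/27 - 121 - 11/290) = -1224/(-909157/7830) = -1224*(-7830/909157) = 9583920/909157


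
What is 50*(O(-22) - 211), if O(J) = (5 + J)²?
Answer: 3900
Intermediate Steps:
50*(O(-22) - 211) = 50*((5 - 22)² - 211) = 50*((-17)² - 211) = 50*(289 - 211) = 50*78 = 3900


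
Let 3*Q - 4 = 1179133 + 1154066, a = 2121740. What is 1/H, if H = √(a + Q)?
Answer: √26095269/8698423 ≈ 0.00058727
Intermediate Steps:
Q = 2333203/3 (Q = 4/3 + (1179133 + 1154066)/3 = 4/3 + (⅓)*2333199 = 4/3 + 777733 = 2333203/3 ≈ 7.7773e+5)
H = √26095269/3 (H = √(2121740 + 2333203/3) = √(8698423/3) = √26095269/3 ≈ 1702.8)
1/H = 1/(√26095269/3) = √26095269/8698423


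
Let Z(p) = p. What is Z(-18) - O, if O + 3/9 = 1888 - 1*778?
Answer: -3383/3 ≈ -1127.7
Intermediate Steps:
O = 3329/3 (O = -⅓ + (1888 - 1*778) = -⅓ + (1888 - 778) = -⅓ + 1110 = 3329/3 ≈ 1109.7)
Z(-18) - O = -18 - 1*3329/3 = -18 - 3329/3 = -3383/3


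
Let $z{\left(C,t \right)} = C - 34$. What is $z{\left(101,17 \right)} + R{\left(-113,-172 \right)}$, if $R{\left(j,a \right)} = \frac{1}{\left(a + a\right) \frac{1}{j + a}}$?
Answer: $\frac{23333}{344} \approx 67.828$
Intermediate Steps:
$z{\left(C,t \right)} = -34 + C$ ($z{\left(C,t \right)} = C - 34 = -34 + C$)
$R{\left(j,a \right)} = \frac{a + j}{2 a}$ ($R{\left(j,a \right)} = \frac{1}{2 a \frac{1}{a + j}} = \frac{a + j}{2 a}$)
$z{\left(101,17 \right)} + R{\left(-113,-172 \right)} = \left(-34 + 101\right) + \frac{-172 - 113}{2 \left(-172\right)} = 67 + \frac{1}{2} \left(- \frac{1}{172}\right) \left(-285\right) = 67 + \frac{285}{344} = \frac{23333}{344}$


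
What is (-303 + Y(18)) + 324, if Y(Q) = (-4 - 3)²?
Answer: 70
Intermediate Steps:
Y(Q) = 49 (Y(Q) = (-7)² = 49)
(-303 + Y(18)) + 324 = (-303 + 49) + 324 = -254 + 324 = 70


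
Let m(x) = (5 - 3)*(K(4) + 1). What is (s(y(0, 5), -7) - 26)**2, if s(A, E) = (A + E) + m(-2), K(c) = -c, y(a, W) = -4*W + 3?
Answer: 3136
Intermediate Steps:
y(a, W) = 3 - 4*W
m(x) = -6 (m(x) = (5 - 3)*(-1*4 + 1) = 2*(-4 + 1) = 2*(-3) = -6)
s(A, E) = -6 + A + E (s(A, E) = (A + E) - 6 = -6 + A + E)
(s(y(0, 5), -7) - 26)**2 = ((-6 + (3 - 4*5) - 7) - 26)**2 = ((-6 + (3 - 20) - 7) - 26)**2 = ((-6 - 17 - 7) - 26)**2 = (-30 - 26)**2 = (-56)**2 = 3136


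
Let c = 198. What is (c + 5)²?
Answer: 41209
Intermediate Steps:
(c + 5)² = (198 + 5)² = 203² = 41209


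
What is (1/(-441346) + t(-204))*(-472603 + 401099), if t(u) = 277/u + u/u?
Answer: 287968613356/11254323 ≈ 25587.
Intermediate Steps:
t(u) = 1 + 277/u (t(u) = 277/u + 1 = 1 + 277/u)
(1/(-441346) + t(-204))*(-472603 + 401099) = (1/(-441346) + (277 - 204)/(-204))*(-472603 + 401099) = (-1/441346 - 1/204*73)*(-71504) = (-1/441346 - 73/204)*(-71504) = -16109231/45017292*(-71504) = 287968613356/11254323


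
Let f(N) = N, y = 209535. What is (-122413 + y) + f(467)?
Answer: 87589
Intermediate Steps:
(-122413 + y) + f(467) = (-122413 + 209535) + 467 = 87122 + 467 = 87589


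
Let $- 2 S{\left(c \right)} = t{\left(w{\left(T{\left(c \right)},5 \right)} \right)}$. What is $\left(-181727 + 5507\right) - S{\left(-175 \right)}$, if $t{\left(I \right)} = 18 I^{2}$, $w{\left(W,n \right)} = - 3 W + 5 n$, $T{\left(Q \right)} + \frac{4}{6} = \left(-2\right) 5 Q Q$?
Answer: $7597360405341$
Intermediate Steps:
$T{\left(Q \right)} = - \frac{2}{3} - 10 Q^{2}$ ($T{\left(Q \right)} = - \frac{2}{3} + \left(-2\right) 5 Q Q = - \frac{2}{3} - 10 Q^{2}$)
$S{\left(c \right)} = - 9 \left(27 + 30 c^{2}\right)^{2}$ ($S{\left(c \right)} = - \frac{18 \left(- 3 \left(- \frac{2}{3} - 10 c^{2}\right) + 5 \cdot 5\right)^{2}}{2} = - \frac{18 \left(\left(2 + 30 c^{2}\right) + 25\right)^{2}}{2} = - \frac{18 \left(27 + 30 c^{2}\right)^{2}}{2} = - 9 \left(27 + 30 c^{2}\right)^{2}$)
$\left(-181727 + 5507\right) - S{\left(-175 \right)} = \left(-181727 + 5507\right) - - 81 \left(9 + 10 \left(-175\right)^{2}\right)^{2} = -176220 - - 81 \left(9 + 10 \cdot 30625\right)^{2} = -176220 - - 81 \left(9 + 306250\right)^{2} = -176220 - - 81 \cdot 306259^{2} = -176220 - \left(-81\right) 93794575081 = -176220 - -7597360581561 = -176220 + 7597360581561 = 7597360405341$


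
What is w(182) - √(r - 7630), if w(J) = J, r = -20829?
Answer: 182 - I*√28459 ≈ 182.0 - 168.7*I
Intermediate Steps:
w(182) - √(r - 7630) = 182 - √(-20829 - 7630) = 182 - √(-28459) = 182 - I*√28459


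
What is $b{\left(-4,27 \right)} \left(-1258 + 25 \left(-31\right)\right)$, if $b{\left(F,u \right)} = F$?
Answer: $8132$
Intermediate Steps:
$b{\left(-4,27 \right)} \left(-1258 + 25 \left(-31\right)\right) = - 4 \left(-1258 + 25 \left(-31\right)\right) = - 4 \left(-1258 - 775\right) = \left(-4\right) \left(-2033\right) = 8132$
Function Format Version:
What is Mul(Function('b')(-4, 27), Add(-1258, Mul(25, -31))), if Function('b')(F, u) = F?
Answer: 8132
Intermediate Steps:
Mul(Function('b')(-4, 27), Add(-1258, Mul(25, -31))) = Mul(-4, Add(-1258, Mul(25, -31))) = Mul(-4, Add(-1258, -775)) = Mul(-4, -2033) = 8132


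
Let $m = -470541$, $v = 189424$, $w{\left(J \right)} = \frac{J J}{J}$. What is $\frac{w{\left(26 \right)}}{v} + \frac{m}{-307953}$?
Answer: $\frac{14856627527}{9722281512} \approx 1.5281$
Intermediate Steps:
$w{\left(J \right)} = J$ ($w{\left(J \right)} = \frac{J^{2}}{J} = J$)
$\frac{w{\left(26 \right)}}{v} + \frac{m}{-307953} = \frac{26}{189424} - \frac{470541}{-307953} = 26 \cdot \frac{1}{189424} - - \frac{156847}{102651} = \frac{13}{94712} + \frac{156847}{102651} = \frac{14856627527}{9722281512}$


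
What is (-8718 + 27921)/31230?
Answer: 6401/10410 ≈ 0.61489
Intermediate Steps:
(-8718 + 27921)/31230 = 19203*(1/31230) = 6401/10410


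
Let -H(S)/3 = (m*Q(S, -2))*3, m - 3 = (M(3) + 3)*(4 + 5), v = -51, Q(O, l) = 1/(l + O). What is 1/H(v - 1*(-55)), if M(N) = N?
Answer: -2/513 ≈ -0.0038986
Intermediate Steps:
Q(O, l) = 1/(O + l)
m = 57 (m = 3 + (3 + 3)*(4 + 5) = 3 + 6*9 = 3 + 54 = 57)
H(S) = -513/(-2 + S) (H(S) = -3*57/(S - 2)*3 = -3*57/(-2 + S)*3 = -513/(-2 + S))
1/H(v - 1*(-55)) = 1/(-513/(-2 + (-51 - 1*(-55)))) = 1/(-513/(-2 + (-51 + 55))) = 1/(-513/(-2 + 4)) = 1/(-513/2) = -2/513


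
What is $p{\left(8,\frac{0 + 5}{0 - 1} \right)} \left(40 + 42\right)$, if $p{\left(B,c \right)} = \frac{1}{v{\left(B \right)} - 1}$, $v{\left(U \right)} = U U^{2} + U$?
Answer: $\frac{82}{519} \approx 0.158$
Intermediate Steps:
$v{\left(U \right)} = U + U^{3}$ ($v{\left(U \right)} = U^{3} + U = U + U^{3}$)
$p{\left(B,c \right)} = \frac{1}{-1 + B + B^{3}}$ ($p{\left(B,c \right)} = \frac{1}{\left(B + B^{3}\right) - 1} = \frac{1}{-1 + B + B^{3}}$)
$p{\left(8,\frac{0 + 5}{0 - 1} \right)} \left(40 + 42\right) = \frac{40 + 42}{-1 + 8 + 8^{3}} = \frac{1}{-1 + 8 + 512} \cdot 82 = \frac{1}{519} \cdot 82 = \frac{82}{519}$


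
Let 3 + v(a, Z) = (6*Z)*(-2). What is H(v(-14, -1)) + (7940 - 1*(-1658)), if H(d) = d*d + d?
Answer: 9688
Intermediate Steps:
v(a, Z) = -3 - 12*Z (v(a, Z) = -3 + (6*Z)*(-2) = -3 - 12*Z)
H(d) = d + d² (H(d) = d² + d = d + d²)
H(v(-14, -1)) + (7940 - 1*(-1658)) = (-3 - 12*(-1))*(1 + (-3 - 12*(-1))) + (7940 - 1*(-1658)) = (-3 + 12)*(1 + (-3 + 12)) + (7940 + 1658) = 9*(1 + 9) + 9598 = 9*10 + 9598 = 90 + 9598 = 9688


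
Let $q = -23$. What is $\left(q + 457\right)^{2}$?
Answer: $188356$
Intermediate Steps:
$\left(q + 457\right)^{2} = \left(-23 + 457\right)^{2} = 434^{2} = 188356$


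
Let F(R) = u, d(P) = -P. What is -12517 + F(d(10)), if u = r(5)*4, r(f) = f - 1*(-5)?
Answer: -12477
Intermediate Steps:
r(f) = 5 + f (r(f) = f + 5 = 5 + f)
u = 40 (u = (5 + 5)*4 = 10*4 = 40)
F(R) = 40
-12517 + F(d(10)) = -12517 + 40 = -12477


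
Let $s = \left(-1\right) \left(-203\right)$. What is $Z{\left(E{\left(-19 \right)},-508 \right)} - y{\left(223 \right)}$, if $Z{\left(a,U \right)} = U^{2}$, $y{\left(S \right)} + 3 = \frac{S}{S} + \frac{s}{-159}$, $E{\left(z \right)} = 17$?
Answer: $\frac{41032697}{159} \approx 2.5807 \cdot 10^{5}$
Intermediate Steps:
$s = 203$
$y{\left(S \right)} = - \frac{521}{159}$ ($y{\left(S \right)} = -3 + \left(\frac{S}{S} + \frac{203}{-159}\right) = -3 + \left(1 + 203 \left(- \frac{1}{159}\right)\right) = -3 + \left(1 - \frac{203}{159}\right) = -3 - \frac{44}{159} = - \frac{521}{159}$)
$Z{\left(E{\left(-19 \right)},-508 \right)} - y{\left(223 \right)} = \left(-508\right)^{2} - - \frac{521}{159} = 258064 + \frac{521}{159} = \frac{41032697}{159}$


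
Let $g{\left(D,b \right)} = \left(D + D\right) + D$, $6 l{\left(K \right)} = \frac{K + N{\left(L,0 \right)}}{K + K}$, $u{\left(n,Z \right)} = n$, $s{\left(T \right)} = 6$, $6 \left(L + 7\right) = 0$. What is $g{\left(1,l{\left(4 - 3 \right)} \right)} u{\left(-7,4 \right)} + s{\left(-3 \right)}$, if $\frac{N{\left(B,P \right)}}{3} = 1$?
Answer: $-15$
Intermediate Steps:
$L = -7$ ($L = -7 + \frac{1}{6} \cdot 0 = -7 + 0 = -7$)
$N{\left(B,P \right)} = 3$ ($N{\left(B,P \right)} = 3 \cdot 1 = 3$)
$l{\left(K \right)} = \frac{3 + K}{12 K}$ ($l{\left(K \right)} = \frac{\left(K + 3\right) \frac{1}{K + K}}{6} = \frac{\left(3 + K\right) \frac{1}{2 K}}{6} = \frac{\frac{1}{2} \frac{1}{K} \left(3 + K\right)}{6} = \frac{3 + K}{12 K}$)
$g{\left(D,b \right)} = 3 D$ ($g{\left(D,b \right)} = 2 D + D = 3 D$)
$g{\left(1,l{\left(4 - 3 \right)} \right)} u{\left(-7,4 \right)} + s{\left(-3 \right)} = 3 \cdot 1 \left(-7\right) + 6 = 3 \left(-7\right) + 6 = -21 + 6 = -15$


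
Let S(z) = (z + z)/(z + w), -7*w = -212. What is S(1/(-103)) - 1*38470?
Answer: -839761644/21829 ≈ -38470.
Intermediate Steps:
w = 212/7 (w = -⅐*(-212) = 212/7 ≈ 30.286)
S(z) = 2*z/(212/7 + z) (S(z) = (z + z)/(z + 212/7) = (2*z)/(212/7 + z) = 2*z/(212/7 + z))
S(1/(-103)) - 1*38470 = 14/(-103*(212 + 7/(-103))) - 1*38470 = 14*(-1/103)/(212 + 7*(-1/103)) - 38470 = 14*(-1/103)/(212 - 7/103) - 38470 = 14*(-1/103)/(21829/103) - 38470 = 14*(-1/103)*(103/21829) - 38470 = -14/21829 - 38470 = -839761644/21829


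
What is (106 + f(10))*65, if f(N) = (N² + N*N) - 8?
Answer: 19370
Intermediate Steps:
f(N) = -8 + 2*N² (f(N) = (N² + N²) - 8 = 2*N² - 8 = -8 + 2*N²)
(106 + f(10))*65 = (106 + (-8 + 2*10²))*65 = (106 + (-8 + 2*100))*65 = (106 + (-8 + 200))*65 = (106 + 192)*65 = 298*65 = 19370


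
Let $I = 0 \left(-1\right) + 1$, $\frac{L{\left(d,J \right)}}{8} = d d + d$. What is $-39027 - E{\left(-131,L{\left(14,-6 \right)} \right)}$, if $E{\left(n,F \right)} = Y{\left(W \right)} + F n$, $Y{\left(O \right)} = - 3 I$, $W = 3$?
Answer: $181056$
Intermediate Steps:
$L{\left(d,J \right)} = 8 d + 8 d^{2}$ ($L{\left(d,J \right)} = 8 \left(d d + d\right) = 8 \left(d^{2} + d\right) = 8 \left(d + d^{2}\right) = 8 d + 8 d^{2}$)
$I = 1$ ($I = 0 + 1 = 1$)
$Y{\left(O \right)} = -3$ ($Y{\left(O \right)} = \left(-3\right) 1 = -3$)
$E{\left(n,F \right)} = -3 + F n$
$-39027 - E{\left(-131,L{\left(14,-6 \right)} \right)} = -39027 - \left(-3 + 8 \cdot 14 \left(1 + 14\right) \left(-131\right)\right) = -39027 - \left(-3 + 8 \cdot 14 \cdot 15 \left(-131\right)\right) = -39027 - \left(-3 + 1680 \left(-131\right)\right) = -39027 - \left(-3 - 220080\right) = -39027 - -220083 = -39027 + 220083 = 181056$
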